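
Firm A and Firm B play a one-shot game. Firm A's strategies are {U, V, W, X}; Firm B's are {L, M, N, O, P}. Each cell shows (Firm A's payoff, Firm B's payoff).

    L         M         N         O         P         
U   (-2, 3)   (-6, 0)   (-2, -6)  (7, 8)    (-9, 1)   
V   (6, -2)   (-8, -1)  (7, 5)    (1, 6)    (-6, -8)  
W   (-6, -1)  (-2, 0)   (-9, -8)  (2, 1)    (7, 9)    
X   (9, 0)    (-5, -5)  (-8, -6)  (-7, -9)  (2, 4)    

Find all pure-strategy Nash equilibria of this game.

A profile is a Nash equilibrium when each player is best-responding to the other.
Firm A's best responses — vs L: X (payoff 9); vs M: W (payoff -2); vs N: V (payoff 7); vs O: U (payoff 7); vs P: W (payoff 7).
Firm B's best responses — vs U: O (payoff 8); vs V: O (payoff 6); vs W: P (payoff 9); vs X: P (payoff 4).
Mutual best responses occur at (U, O) and (W, P); at each, neither player gains by switching.

(U, O) and (W, P)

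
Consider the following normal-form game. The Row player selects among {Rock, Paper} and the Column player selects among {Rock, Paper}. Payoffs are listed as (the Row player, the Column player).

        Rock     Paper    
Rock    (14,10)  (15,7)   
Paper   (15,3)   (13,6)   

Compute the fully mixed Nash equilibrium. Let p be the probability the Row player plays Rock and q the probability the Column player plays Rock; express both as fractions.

In a mixed NE each player is indifferent between their pure strategies, so the opponent's mix sets the indifference.
The Column player indifferent between Rock and Paper: p·10 + (1−p)·3 = p·7 + (1−p)·6 ⟹ 3 + 7p = 6 + 1p ⟹ p = 1/2.
The Row player indifferent between Rock and Paper: q·14 + (1−q)·15 = q·15 + (1−q)·13 ⟹ 15 + (-1)q = 13 + 2q ⟹ q = 2/3.

p = 1/2, q = 2/3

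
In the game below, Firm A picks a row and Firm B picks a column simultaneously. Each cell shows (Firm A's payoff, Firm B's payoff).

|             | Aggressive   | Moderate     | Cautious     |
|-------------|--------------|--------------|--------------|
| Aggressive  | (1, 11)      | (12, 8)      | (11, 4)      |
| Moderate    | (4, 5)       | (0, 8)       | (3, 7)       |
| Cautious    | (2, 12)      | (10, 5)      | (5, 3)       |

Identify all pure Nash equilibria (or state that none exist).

Check mutual best responses: a cell is a NE iff neither player can gain by unilaterally deviating.
Firm A's best responses — vs Aggressive: Moderate (payoff 4); vs Moderate: Aggressive (payoff 12); vs Cautious: Aggressive (payoff 11).
Firm B's best responses — vs Aggressive: Aggressive (payoff 11); vs Moderate: Moderate (payoff 8); vs Cautious: Aggressive (payoff 12).
No cell has both players best-responding. For instance, Firm A's best reply to Moderate is Aggressive, but against Aggressive Firm B prefers Aggressive over Moderate.

No pure-strategy Nash equilibrium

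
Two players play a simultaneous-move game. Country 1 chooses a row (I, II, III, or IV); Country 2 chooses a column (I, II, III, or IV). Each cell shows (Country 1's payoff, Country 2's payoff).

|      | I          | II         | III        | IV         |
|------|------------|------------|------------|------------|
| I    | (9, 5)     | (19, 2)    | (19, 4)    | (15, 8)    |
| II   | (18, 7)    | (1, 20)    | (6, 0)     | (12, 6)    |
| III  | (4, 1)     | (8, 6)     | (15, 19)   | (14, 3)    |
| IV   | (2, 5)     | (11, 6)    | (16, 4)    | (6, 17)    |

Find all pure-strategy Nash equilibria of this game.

Check mutual best responses: a cell is a NE iff neither player can gain by unilaterally deviating.
Country 1's best responses — vs I: II (payoff 18); vs II: I (payoff 19); vs III: I (payoff 19); vs IV: I (payoff 15).
Country 2's best responses — vs I: IV (payoff 8); vs II: II (payoff 20); vs III: III (payoff 19); vs IV: IV (payoff 17).
The only mutual best response is (I, IV); neither player gains by switching there.

(I, IV)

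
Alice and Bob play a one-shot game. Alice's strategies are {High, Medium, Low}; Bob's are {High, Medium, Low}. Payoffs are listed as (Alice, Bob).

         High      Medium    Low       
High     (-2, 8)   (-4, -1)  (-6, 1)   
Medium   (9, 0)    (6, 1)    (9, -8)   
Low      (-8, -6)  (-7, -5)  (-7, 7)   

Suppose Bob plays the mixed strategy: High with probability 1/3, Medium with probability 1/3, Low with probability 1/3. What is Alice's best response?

Alice's best reply maximizes expected payoff against the mix.
High: (1/3)·(-2) + (1/3)·(-4) + (1/3)·(-6) = -4
Medium: (1/3)·9 + (1/3)·6 + (1/3)·9 = 8
Low: (1/3)·(-8) + (1/3)·(-7) + (1/3)·(-7) = -22/3
Highest expected payoff is 8, from Medium.

Medium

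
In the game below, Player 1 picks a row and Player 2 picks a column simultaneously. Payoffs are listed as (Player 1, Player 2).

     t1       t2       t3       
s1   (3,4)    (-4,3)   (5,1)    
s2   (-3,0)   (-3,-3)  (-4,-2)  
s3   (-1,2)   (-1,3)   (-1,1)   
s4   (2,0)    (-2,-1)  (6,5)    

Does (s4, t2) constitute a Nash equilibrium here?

Holding Player 2 at t2: Player 1 gets -2 from s4 but could get -1 by switching to s3. Player 1 has a profitable deviation.

No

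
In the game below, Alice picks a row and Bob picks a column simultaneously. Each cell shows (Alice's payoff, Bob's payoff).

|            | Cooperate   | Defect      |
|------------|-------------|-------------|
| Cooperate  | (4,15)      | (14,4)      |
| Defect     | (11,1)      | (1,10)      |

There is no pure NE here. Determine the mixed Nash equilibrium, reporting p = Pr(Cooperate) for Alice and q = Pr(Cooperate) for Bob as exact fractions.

p = 9/20, q = 13/20

Each player's mixing probability is pinned down by making the *other* player indifferent.
Bob indifferent between Cooperate and Defect: p·15 + (1−p)·1 = p·4 + (1−p)·10 ⟹ 1 + 14p = 10 + (-6)p ⟹ p = 9/20.
Alice indifferent between Cooperate and Defect: q·4 + (1−q)·14 = q·11 + (1−q)·1 ⟹ 14 + (-10)q = 1 + 10q ⟹ q = 13/20.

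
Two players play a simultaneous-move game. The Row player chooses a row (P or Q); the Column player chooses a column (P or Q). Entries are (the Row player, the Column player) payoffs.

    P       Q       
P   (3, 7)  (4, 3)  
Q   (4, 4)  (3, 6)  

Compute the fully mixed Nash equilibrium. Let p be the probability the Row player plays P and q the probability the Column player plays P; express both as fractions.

p = 1/3, q = 1/2

Each player's mixing probability is pinned down by making the *other* player indifferent.
The Column player indifferent between P and Q: p·7 + (1−p)·4 = p·3 + (1−p)·6 ⟹ 4 + 3p = 6 + (-3)p ⟹ p = 1/3.
The Row player indifferent between P and Q: q·3 + (1−q)·4 = q·4 + (1−q)·3 ⟹ 4 + (-1)q = 3 + 1q ⟹ q = 1/2.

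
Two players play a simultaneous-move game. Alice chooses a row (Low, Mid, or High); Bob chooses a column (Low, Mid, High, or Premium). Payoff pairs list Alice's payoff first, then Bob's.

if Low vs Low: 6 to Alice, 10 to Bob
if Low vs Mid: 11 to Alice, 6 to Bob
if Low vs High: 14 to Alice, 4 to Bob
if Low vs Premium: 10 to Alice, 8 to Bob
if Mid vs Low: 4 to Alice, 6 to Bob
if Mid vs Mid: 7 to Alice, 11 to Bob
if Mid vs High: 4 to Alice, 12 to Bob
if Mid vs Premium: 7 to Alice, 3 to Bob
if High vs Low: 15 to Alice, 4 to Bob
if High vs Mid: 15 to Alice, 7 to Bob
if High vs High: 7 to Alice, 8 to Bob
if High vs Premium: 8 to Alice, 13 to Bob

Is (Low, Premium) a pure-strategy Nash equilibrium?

Holding Bob at Premium: Alice gets 10 from Low, versus 7 from Mid, 8 from High. No profitable deviation for Alice.
Holding Alice at Low: Bob gets 8 from Premium but could get 10 by switching to Low. Bob has a profitable deviation.

No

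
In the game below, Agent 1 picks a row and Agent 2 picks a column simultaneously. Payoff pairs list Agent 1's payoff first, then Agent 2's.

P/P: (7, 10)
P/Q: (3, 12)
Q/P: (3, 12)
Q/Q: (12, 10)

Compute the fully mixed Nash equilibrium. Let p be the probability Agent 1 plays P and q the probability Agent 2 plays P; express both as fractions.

p = 1/2, q = 9/13

In a mixed NE each player is indifferent between their pure strategies, so the opponent's mix sets the indifference.
Agent 2 indifferent between P and Q: p·10 + (1−p)·12 = p·12 + (1−p)·10 ⟹ 12 + (-2)p = 10 + 2p ⟹ p = 1/2.
Agent 1 indifferent between P and Q: q·7 + (1−q)·3 = q·3 + (1−q)·12 ⟹ 3 + 4q = 12 + (-9)q ⟹ q = 9/13.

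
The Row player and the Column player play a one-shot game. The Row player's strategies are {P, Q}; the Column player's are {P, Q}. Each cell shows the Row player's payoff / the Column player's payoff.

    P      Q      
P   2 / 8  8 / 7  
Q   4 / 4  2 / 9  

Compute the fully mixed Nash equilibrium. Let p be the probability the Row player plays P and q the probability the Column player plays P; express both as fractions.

p = 5/6, q = 3/4

Each player's mixing probability is pinned down by making the *other* player indifferent.
The Column player indifferent between P and Q: p·8 + (1−p)·4 = p·7 + (1−p)·9 ⟹ 4 + 4p = 9 + (-2)p ⟹ p = 5/6.
The Row player indifferent between P and Q: q·2 + (1−q)·8 = q·4 + (1−q)·2 ⟹ 8 + (-6)q = 2 + 2q ⟹ q = 3/4.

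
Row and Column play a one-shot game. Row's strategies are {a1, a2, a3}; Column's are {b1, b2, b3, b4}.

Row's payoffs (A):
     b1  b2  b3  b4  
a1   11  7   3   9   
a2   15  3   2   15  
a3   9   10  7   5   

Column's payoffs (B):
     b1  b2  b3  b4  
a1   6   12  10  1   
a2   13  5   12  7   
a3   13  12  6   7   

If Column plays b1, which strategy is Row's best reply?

a2

With Column fixed at b1, Row's payoffs are: a1 → 11, a2 → 15, a3 → 9.
The maximum is 15, achieved by a2.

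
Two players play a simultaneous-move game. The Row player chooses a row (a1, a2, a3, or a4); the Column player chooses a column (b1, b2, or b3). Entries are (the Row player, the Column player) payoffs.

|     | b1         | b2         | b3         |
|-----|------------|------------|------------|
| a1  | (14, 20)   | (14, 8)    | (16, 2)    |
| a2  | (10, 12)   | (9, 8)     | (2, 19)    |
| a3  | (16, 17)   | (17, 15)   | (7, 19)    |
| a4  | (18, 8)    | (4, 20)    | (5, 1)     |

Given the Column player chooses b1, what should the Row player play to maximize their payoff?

With the Column player fixed at b1, the Row player's payoffs are: a1 → 14, a2 → 10, a3 → 16, a4 → 18.
The maximum is 18, achieved by a4.

a4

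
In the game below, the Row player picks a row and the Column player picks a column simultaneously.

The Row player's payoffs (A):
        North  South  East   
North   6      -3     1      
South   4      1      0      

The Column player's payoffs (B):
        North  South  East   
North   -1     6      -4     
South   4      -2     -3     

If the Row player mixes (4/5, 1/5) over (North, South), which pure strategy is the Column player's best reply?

South

The Column player's best reply maximizes expected payoff against the mix.
North: (4/5)·(-1) + (1/5)·4 = 0
South: (4/5)·6 + (1/5)·(-2) = 22/5
East: (4/5)·(-4) + (1/5)·(-3) = -19/5
Highest expected payoff is 22/5, from South.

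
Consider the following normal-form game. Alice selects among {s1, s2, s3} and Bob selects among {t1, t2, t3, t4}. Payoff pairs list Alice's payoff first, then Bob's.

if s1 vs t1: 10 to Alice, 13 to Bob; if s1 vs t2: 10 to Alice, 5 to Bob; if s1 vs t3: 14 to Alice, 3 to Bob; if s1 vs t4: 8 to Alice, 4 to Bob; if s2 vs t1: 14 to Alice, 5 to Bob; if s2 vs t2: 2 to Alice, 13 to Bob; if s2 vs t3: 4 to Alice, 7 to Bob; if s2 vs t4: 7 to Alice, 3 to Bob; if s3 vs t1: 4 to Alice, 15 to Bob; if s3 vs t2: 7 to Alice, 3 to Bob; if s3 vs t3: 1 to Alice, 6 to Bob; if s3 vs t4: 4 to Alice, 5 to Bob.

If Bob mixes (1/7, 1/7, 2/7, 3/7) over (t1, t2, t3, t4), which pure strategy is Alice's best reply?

Compute Alice's expected payoff from each pure strategy against the given mix.
s1: (1/7)·10 + (1/7)·10 + (2/7)·14 + (3/7)·8 = 72/7
s2: (1/7)·14 + (1/7)·2 + (2/7)·4 + (3/7)·7 = 45/7
s3: (1/7)·4 + (1/7)·7 + (2/7)·1 + (3/7)·4 = 25/7
Highest expected payoff is 72/7, from s1.

s1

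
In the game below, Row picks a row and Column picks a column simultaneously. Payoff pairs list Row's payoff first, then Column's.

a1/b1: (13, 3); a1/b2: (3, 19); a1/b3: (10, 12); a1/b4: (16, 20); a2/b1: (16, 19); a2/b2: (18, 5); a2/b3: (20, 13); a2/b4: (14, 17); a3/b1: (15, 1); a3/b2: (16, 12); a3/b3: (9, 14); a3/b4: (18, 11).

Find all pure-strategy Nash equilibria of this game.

(a2, b1)

Check mutual best responses: a cell is a NE iff neither player can gain by unilaterally deviating.
Row's best responses — vs b1: a2 (payoff 16); vs b2: a2 (payoff 18); vs b3: a2 (payoff 20); vs b4: a3 (payoff 18).
Column's best responses — vs a1: b4 (payoff 20); vs a2: b1 (payoff 19); vs a3: b3 (payoff 14).
The only mutual best response is (a2, b1); neither player gains by switching there.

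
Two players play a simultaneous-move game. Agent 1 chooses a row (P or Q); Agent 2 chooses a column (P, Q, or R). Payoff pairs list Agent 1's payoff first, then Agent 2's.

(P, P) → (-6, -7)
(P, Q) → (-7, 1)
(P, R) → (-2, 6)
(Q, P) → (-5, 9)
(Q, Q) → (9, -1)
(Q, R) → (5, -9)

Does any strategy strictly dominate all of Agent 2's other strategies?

Check whether one of Agent 2's strategies beats all alternatives regardless of what the opponent does.
P is not dominant: against P, Q gives 1 > -7.
Q is not dominant: against P, R gives 6 > 1.
R is not dominant: against Q, P gives 9 > -9.
No single strategy is best against every opponent action.

None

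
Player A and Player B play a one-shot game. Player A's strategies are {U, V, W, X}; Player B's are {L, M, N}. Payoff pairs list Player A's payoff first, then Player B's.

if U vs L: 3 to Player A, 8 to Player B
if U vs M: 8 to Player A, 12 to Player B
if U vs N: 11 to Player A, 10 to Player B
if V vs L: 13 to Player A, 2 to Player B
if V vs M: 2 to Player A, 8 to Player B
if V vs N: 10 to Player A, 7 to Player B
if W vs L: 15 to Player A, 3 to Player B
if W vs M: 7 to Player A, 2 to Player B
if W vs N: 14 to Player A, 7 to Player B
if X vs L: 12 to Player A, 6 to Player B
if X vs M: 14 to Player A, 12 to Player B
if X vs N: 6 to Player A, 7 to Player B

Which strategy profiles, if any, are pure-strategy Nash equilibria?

(W, N) and (X, M)

Find each player's best response to every opponent strategy; NE are the intersections.
Player A's best responses — vs L: W (payoff 15); vs M: X (payoff 14); vs N: W (payoff 14).
Player B's best responses — vs U: M (payoff 12); vs V: M (payoff 8); vs W: N (payoff 7); vs X: M (payoff 12).
Mutual best responses occur at (W, N) and (X, M); at each, neither player gains by switching.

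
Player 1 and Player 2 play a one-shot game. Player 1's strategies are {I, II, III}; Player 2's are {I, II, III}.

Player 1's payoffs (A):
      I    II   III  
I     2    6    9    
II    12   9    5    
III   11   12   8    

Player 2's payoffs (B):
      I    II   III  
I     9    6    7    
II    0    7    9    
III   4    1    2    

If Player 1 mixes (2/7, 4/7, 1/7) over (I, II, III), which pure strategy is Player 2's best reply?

Compute Player 2's expected payoff from each pure strategy against the given mix.
I: (2/7)·9 + (4/7)·0 + (1/7)·4 = 22/7
II: (2/7)·6 + (4/7)·7 + (1/7)·1 = 41/7
III: (2/7)·7 + (4/7)·9 + (1/7)·2 = 52/7
Highest expected payoff is 52/7, from III.

III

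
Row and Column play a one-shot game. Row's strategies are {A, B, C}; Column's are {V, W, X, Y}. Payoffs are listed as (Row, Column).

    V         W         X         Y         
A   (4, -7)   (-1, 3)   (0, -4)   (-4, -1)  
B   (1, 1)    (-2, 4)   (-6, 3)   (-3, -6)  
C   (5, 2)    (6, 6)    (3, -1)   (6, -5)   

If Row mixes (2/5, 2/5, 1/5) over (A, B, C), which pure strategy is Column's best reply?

W

Column's best reply maximizes expected payoff against the mix.
V: (2/5)·(-7) + (2/5)·1 + (1/5)·2 = -2
W: (2/5)·3 + (2/5)·4 + (1/5)·6 = 4
X: (2/5)·(-4) + (2/5)·3 + (1/5)·(-1) = -3/5
Y: (2/5)·(-1) + (2/5)·(-6) + (1/5)·(-5) = -19/5
Highest expected payoff is 4, from W.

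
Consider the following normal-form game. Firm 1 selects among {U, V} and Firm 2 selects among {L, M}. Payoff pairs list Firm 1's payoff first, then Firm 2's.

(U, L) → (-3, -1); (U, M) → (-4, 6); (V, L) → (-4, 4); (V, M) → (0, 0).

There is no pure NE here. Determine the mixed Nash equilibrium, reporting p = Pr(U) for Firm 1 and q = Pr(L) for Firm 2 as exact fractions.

Each player's mixing probability is pinned down by making the *other* player indifferent.
Firm 2 indifferent between L and M: p·(-1) + (1−p)·4 = p·6 + (1−p)·0 ⟹ 4 + (-5)p = 0 + 6p ⟹ p = 4/11.
Firm 1 indifferent between U and V: q·(-3) + (1−q)·(-4) = q·(-4) + (1−q)·0 ⟹ (-4) + 1q = 0 + (-4)q ⟹ q = 4/5.

p = 4/11, q = 4/5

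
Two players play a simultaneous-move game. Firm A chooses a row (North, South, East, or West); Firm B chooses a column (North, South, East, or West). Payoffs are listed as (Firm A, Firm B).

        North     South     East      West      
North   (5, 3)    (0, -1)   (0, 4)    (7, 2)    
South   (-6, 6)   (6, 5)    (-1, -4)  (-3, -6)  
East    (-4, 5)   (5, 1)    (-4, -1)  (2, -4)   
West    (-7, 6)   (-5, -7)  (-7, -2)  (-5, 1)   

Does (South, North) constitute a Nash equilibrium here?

Holding Firm B at North: Firm A gets -6 from South but could get 5 by switching to North. Firm A has a profitable deviation.

No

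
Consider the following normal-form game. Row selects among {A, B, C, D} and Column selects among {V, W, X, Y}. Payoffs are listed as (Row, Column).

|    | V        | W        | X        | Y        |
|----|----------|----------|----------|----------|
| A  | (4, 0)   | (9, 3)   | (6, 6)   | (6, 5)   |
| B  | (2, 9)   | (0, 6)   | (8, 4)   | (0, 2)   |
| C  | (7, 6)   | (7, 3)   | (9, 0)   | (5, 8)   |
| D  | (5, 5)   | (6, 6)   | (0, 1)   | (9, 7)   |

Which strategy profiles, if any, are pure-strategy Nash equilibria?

(D, Y)

A profile is a Nash equilibrium when each player is best-responding to the other.
Row's best responses — vs V: C (payoff 7); vs W: A (payoff 9); vs X: C (payoff 9); vs Y: D (payoff 9).
Column's best responses — vs A: X (payoff 6); vs B: V (payoff 9); vs C: Y (payoff 8); vs D: Y (payoff 7).
The only mutual best response is (D, Y); neither player gains by switching there.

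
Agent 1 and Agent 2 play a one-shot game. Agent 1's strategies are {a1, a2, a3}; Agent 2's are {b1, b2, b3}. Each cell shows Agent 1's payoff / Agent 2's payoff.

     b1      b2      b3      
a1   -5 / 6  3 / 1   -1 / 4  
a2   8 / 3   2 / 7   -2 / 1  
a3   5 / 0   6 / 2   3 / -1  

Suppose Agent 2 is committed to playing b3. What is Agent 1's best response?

a3

With Agent 2 fixed at b3, Agent 1's payoffs are: a1 → -1, a2 → -2, a3 → 3.
The maximum is 3, achieved by a3.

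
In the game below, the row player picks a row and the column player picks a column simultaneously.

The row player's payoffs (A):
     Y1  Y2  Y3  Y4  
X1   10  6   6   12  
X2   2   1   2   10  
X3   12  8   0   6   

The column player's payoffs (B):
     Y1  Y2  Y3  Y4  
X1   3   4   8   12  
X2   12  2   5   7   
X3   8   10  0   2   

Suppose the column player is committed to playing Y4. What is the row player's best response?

X1

With the column player fixed at Y4, the row player's payoffs are: X1 → 12, X2 → 10, X3 → 6.
The maximum is 12, achieved by X1.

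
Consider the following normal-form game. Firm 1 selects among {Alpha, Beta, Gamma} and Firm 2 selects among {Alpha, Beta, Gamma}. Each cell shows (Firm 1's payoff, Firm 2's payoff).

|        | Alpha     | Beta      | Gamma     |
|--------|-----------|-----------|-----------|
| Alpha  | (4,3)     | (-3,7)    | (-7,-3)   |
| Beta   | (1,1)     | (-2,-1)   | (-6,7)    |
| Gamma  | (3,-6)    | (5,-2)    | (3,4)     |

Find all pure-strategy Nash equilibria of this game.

(Gamma, Gamma)

Find each player's best response to every opponent strategy; NE are the intersections.
Firm 1's best responses — vs Alpha: Alpha (payoff 4); vs Beta: Gamma (payoff 5); vs Gamma: Gamma (payoff 3).
Firm 2's best responses — vs Alpha: Beta (payoff 7); vs Beta: Gamma (payoff 7); vs Gamma: Gamma (payoff 4).
The only mutual best response is (Gamma, Gamma); neither player gains by switching there.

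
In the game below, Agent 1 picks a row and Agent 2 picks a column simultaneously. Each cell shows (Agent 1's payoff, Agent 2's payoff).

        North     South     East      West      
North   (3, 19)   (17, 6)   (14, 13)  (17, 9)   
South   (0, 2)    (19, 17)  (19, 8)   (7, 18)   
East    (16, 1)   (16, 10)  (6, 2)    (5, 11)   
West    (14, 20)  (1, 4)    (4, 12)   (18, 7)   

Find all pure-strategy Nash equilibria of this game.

There is no pure-strategy Nash equilibrium

A profile is a Nash equilibrium when each player is best-responding to the other.
Agent 1's best responses — vs North: East (payoff 16); vs South: South (payoff 19); vs East: South (payoff 19); vs West: West (payoff 18).
Agent 2's best responses — vs North: North (payoff 19); vs South: West (payoff 18); vs East: West (payoff 11); vs West: North (payoff 20).
No cell has both players best-responding. For instance, Agent 1's best reply to East is South, but against South Agent 2 prefers West over East.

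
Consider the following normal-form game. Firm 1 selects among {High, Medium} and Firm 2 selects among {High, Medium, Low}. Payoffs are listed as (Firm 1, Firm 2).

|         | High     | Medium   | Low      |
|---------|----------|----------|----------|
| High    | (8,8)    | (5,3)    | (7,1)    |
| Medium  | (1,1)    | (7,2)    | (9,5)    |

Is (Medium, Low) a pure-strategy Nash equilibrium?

Yes

Holding Firm 2 at Low: Firm 1 gets 9 from Medium, versus 7 from High. No profitable deviation for Firm 1.
Holding Firm 1 at Medium: Firm 2 gets 5 from Low, versus 1 from High, 2 from Medium. No profitable deviation for Firm 2 either.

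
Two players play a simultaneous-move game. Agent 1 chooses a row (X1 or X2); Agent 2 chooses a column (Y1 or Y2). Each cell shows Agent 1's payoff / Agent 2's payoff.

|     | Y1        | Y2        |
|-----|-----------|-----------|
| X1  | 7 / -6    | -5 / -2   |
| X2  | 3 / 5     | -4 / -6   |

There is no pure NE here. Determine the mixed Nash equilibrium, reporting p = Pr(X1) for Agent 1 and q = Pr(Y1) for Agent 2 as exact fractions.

In a mixed NE each player is indifferent between their pure strategies, so the opponent's mix sets the indifference.
Agent 2 indifferent between Y1 and Y2: p·(-6) + (1−p)·5 = p·(-2) + (1−p)·(-6) ⟹ 5 + (-11)p = (-6) + 4p ⟹ p = 11/15.
Agent 1 indifferent between X1 and X2: q·7 + (1−q)·(-5) = q·3 + (1−q)·(-4) ⟹ (-5) + 12q = (-4) + 7q ⟹ q = 1/5.

p = 11/15, q = 1/5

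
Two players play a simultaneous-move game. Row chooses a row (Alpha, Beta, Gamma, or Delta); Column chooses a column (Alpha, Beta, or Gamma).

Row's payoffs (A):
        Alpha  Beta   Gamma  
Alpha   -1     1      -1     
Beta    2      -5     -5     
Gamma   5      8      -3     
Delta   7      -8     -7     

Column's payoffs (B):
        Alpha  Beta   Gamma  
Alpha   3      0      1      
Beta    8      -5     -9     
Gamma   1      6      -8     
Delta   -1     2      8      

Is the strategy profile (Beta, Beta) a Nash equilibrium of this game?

No

Holding Column at Beta: Row gets -5 from Beta but could get 8 by switching to Gamma. Row has a profitable deviation.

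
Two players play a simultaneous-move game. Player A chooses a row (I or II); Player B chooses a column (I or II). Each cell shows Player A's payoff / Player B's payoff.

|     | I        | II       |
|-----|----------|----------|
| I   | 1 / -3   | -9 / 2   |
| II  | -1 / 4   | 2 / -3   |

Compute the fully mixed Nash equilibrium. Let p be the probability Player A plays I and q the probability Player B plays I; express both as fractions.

p = 7/12, q = 11/13

Each player's mixing probability is pinned down by making the *other* player indifferent.
Player B indifferent between I and II: p·(-3) + (1−p)·4 = p·2 + (1−p)·(-3) ⟹ 4 + (-7)p = (-3) + 5p ⟹ p = 7/12.
Player A indifferent between I and II: q·1 + (1−q)·(-9) = q·(-1) + (1−q)·2 ⟹ (-9) + 10q = 2 + (-3)q ⟹ q = 11/13.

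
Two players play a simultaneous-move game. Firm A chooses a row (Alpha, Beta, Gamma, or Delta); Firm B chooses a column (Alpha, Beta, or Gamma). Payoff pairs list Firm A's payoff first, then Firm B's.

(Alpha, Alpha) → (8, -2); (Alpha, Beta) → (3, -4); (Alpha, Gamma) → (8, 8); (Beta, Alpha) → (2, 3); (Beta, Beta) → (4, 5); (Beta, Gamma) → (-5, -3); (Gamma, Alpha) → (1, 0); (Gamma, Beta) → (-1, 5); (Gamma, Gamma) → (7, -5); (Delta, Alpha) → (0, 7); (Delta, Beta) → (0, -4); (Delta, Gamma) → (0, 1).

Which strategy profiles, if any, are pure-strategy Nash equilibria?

(Alpha, Gamma) and (Beta, Beta)

Find each player's best response to every opponent strategy; NE are the intersections.
Firm A's best responses — vs Alpha: Alpha (payoff 8); vs Beta: Beta (payoff 4); vs Gamma: Alpha (payoff 8).
Firm B's best responses — vs Alpha: Gamma (payoff 8); vs Beta: Beta (payoff 5); vs Gamma: Beta (payoff 5); vs Delta: Alpha (payoff 7).
Mutual best responses occur at (Alpha, Gamma) and (Beta, Beta); at each, neither player gains by switching.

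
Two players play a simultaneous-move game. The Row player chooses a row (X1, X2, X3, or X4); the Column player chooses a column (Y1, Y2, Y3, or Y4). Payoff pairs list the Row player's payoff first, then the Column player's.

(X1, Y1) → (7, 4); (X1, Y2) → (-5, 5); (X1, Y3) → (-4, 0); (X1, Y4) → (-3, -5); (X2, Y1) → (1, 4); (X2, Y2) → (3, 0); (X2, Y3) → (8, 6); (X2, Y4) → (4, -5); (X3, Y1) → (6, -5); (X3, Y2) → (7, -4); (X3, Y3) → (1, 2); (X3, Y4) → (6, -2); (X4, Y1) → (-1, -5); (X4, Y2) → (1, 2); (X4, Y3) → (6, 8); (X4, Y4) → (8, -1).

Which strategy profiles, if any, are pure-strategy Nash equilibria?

(X2, Y3)

Find each player's best response to every opponent strategy; NE are the intersections.
The Row player's best responses — vs Y1: X1 (payoff 7); vs Y2: X3 (payoff 7); vs Y3: X2 (payoff 8); vs Y4: X4 (payoff 8).
The Column player's best responses — vs X1: Y2 (payoff 5); vs X2: Y3 (payoff 6); vs X3: Y3 (payoff 2); vs X4: Y3 (payoff 8).
The only mutual best response is (X2, Y3); neither player gains by switching there.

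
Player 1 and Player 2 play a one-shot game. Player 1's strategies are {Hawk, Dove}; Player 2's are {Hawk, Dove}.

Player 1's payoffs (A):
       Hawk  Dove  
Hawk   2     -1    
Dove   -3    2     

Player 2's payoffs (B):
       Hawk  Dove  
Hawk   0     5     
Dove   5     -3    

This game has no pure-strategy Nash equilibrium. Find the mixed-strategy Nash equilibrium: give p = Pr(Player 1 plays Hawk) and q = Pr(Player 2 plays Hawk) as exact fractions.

p = 8/13, q = 3/8

In a mixed NE each player is indifferent between their pure strategies, so the opponent's mix sets the indifference.
Player 2 indifferent between Hawk and Dove: p·0 + (1−p)·5 = p·5 + (1−p)·(-3) ⟹ 5 + (-5)p = (-3) + 8p ⟹ p = 8/13.
Player 1 indifferent between Hawk and Dove: q·2 + (1−q)·(-1) = q·(-3) + (1−q)·2 ⟹ (-1) + 3q = 2 + (-5)q ⟹ q = 3/8.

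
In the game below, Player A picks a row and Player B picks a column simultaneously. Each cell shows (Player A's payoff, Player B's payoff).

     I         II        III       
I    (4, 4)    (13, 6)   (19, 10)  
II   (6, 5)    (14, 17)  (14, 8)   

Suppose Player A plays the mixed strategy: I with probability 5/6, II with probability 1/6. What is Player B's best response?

Compute Player B's expected payoff from each pure strategy against the given mix.
I: (5/6)·4 + (1/6)·5 = 25/6
II: (5/6)·6 + (1/6)·17 = 47/6
III: (5/6)·10 + (1/6)·8 = 29/3
Highest expected payoff is 29/3, from III.

III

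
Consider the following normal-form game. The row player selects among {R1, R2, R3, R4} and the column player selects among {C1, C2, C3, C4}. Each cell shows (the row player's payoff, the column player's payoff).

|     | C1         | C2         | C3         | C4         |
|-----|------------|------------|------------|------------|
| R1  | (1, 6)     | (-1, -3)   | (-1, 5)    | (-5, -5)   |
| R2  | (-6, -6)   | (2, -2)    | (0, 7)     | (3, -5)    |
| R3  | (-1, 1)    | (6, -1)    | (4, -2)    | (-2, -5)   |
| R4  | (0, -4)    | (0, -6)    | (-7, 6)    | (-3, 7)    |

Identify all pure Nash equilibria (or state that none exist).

(R1, C1)

A profile is a Nash equilibrium when each player is best-responding to the other.
The row player's best responses — vs C1: R1 (payoff 1); vs C2: R3 (payoff 6); vs C3: R3 (payoff 4); vs C4: R2 (payoff 3).
The column player's best responses — vs R1: C1 (payoff 6); vs R2: C3 (payoff 7); vs R3: C1 (payoff 1); vs R4: C4 (payoff 7).
The only mutual best response is (R1, C1); neither player gains by switching there.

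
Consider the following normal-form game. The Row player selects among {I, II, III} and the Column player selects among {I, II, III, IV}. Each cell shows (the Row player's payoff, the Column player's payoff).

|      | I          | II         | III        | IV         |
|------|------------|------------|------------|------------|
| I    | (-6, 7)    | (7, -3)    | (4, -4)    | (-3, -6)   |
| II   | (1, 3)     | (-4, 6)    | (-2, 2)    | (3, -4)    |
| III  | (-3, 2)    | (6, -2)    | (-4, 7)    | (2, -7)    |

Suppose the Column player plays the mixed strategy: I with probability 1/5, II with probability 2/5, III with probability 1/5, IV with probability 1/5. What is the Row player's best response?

Compute the Row player's expected payoff from each pure strategy against the given mix.
I: (1/5)·(-6) + (2/5)·7 + (1/5)·4 + (1/5)·(-3) = 9/5
II: (1/5)·1 + (2/5)·(-4) + (1/5)·(-2) + (1/5)·3 = -6/5
III: (1/5)·(-3) + (2/5)·6 + (1/5)·(-4) + (1/5)·2 = 7/5
Highest expected payoff is 9/5, from I.

I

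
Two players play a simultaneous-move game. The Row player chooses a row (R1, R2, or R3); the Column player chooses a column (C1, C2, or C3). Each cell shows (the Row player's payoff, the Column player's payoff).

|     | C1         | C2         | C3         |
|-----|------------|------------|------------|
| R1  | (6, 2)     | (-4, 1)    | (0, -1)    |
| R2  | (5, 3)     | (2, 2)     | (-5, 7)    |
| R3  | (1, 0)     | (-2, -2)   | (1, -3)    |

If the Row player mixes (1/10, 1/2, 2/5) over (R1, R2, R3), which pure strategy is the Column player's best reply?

The Column player's best reply maximizes expected payoff against the mix.
C1: (1/10)·2 + (1/2)·3 + (2/5)·0 = 17/10
C2: (1/10)·1 + (1/2)·2 + (2/5)·(-2) = 3/10
C3: (1/10)·(-1) + (1/2)·7 + (2/5)·(-3) = 11/5
Highest expected payoff is 11/5, from C3.

C3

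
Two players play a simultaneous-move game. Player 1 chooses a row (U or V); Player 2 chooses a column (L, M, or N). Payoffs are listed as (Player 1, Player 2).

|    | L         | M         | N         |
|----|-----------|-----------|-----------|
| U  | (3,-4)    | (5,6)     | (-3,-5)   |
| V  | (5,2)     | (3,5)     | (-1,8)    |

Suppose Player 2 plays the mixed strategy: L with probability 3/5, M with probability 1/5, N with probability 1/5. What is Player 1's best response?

V

Player 1's best reply maximizes expected payoff against the mix.
U: (3/5)·3 + (1/5)·5 + (1/5)·(-3) = 11/5
V: (3/5)·5 + (1/5)·3 + (1/5)·(-1) = 17/5
Highest expected payoff is 17/5, from V.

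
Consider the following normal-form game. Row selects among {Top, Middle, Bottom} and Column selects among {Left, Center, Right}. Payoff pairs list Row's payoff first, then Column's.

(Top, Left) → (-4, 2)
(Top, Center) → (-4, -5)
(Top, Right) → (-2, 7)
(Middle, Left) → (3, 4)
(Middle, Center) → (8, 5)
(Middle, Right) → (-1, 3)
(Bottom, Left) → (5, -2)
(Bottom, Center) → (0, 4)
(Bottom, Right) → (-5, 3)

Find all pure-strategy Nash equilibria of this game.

(Middle, Center)

Find each player's best response to every opponent strategy; NE are the intersections.
Row's best responses — vs Left: Bottom (payoff 5); vs Center: Middle (payoff 8); vs Right: Middle (payoff -1).
Column's best responses — vs Top: Right (payoff 7); vs Middle: Center (payoff 5); vs Bottom: Center (payoff 4).
The only mutual best response is (Middle, Center); neither player gains by switching there.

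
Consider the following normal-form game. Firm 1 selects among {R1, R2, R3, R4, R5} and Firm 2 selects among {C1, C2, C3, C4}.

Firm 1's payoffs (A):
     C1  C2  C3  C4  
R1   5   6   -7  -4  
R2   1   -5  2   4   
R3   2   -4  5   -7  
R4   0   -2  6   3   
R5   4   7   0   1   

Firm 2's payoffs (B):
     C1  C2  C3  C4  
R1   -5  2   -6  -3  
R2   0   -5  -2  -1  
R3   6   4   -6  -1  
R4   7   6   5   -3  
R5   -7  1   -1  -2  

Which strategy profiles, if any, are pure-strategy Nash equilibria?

(R5, C2)

A profile is a Nash equilibrium when each player is best-responding to the other.
Firm 1's best responses — vs C1: R1 (payoff 5); vs C2: R5 (payoff 7); vs C3: R4 (payoff 6); vs C4: R2 (payoff 4).
Firm 2's best responses — vs R1: C2 (payoff 2); vs R2: C1 (payoff 0); vs R3: C1 (payoff 6); vs R4: C1 (payoff 7); vs R5: C2 (payoff 1).
The only mutual best response is (R5, C2); neither player gains by switching there.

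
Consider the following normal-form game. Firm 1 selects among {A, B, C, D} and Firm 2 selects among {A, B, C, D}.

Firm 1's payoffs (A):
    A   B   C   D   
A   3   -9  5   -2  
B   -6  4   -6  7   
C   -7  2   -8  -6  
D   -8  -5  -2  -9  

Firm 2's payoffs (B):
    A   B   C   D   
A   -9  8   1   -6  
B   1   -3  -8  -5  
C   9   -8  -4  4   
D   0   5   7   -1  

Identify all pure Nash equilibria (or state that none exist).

Find each player's best response to every opponent strategy; NE are the intersections.
Firm 1's best responses — vs A: A (payoff 3); vs B: B (payoff 4); vs C: A (payoff 5); vs D: B (payoff 7).
Firm 2's best responses — vs A: B (payoff 8); vs B: A (payoff 1); vs C: A (payoff 9); vs D: C (payoff 7).
No cell has both players best-responding. For instance, Firm 1's best reply to C is A, but against A Firm 2 prefers B over C.

No pure-strategy Nash equilibrium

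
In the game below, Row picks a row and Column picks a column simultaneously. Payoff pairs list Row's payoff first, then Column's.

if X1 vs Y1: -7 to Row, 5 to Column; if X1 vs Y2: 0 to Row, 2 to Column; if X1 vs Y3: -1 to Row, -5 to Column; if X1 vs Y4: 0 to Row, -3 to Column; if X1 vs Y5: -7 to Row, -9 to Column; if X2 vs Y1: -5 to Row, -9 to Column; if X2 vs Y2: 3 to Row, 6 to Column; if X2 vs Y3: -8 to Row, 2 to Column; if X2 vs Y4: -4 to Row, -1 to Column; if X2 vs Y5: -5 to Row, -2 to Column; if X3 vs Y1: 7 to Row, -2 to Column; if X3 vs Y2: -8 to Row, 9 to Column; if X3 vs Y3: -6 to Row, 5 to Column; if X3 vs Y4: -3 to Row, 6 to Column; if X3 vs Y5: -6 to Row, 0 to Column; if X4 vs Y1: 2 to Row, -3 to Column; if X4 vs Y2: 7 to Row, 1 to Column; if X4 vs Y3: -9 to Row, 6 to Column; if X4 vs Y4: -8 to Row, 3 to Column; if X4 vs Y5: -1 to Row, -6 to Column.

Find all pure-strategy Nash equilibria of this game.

Find each player's best response to every opponent strategy; NE are the intersections.
Row's best responses — vs Y1: X3 (payoff 7); vs Y2: X4 (payoff 7); vs Y3: X1 (payoff -1); vs Y4: X1 (payoff 0); vs Y5: X4 (payoff -1).
Column's best responses — vs X1: Y1 (payoff 5); vs X2: Y2 (payoff 6); vs X3: Y2 (payoff 9); vs X4: Y3 (payoff 6).
No cell has both players best-responding. For instance, Row's best reply to Y2 is X4, but against X4 Column prefers Y3 over Y2.

No pure-strategy Nash equilibrium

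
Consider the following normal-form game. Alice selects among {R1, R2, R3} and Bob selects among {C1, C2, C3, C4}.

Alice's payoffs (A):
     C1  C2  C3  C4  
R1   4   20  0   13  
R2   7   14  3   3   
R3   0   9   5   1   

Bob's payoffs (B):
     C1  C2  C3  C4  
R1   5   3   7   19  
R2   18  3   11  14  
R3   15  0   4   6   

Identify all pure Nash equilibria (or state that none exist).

A profile is a Nash equilibrium when each player is best-responding to the other.
Alice's best responses — vs C1: R2 (payoff 7); vs C2: R1 (payoff 20); vs C3: R3 (payoff 5); vs C4: R1 (payoff 13).
Bob's best responses — vs R1: C4 (payoff 19); vs R2: C1 (payoff 18); vs R3: C1 (payoff 15).
Mutual best responses occur at (R1, C4) and (R2, C1); at each, neither player gains by switching.

(R1, C4) and (R2, C1)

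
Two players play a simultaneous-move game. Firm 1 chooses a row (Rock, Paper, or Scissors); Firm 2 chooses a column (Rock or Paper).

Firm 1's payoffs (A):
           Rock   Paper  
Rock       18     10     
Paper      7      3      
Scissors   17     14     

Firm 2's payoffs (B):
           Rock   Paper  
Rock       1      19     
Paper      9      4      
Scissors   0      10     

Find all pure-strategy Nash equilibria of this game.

Find each player's best response to every opponent strategy; NE are the intersections.
Firm 1's best responses — vs Rock: Rock (payoff 18); vs Paper: Scissors (payoff 14).
Firm 2's best responses — vs Rock: Paper (payoff 19); vs Paper: Rock (payoff 9); vs Scissors: Paper (payoff 10).
The only mutual best response is (Scissors, Paper); neither player gains by switching there.

(Scissors, Paper)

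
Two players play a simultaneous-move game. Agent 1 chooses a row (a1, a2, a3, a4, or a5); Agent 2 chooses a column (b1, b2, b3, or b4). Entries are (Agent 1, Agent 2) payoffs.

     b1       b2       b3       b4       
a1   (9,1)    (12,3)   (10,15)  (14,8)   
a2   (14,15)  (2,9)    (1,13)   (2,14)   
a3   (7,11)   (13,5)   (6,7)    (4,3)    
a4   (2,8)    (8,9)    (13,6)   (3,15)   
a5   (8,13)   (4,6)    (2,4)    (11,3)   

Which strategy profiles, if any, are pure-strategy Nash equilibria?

(a2, b1)

Find each player's best response to every opponent strategy; NE are the intersections.
Agent 1's best responses — vs b1: a2 (payoff 14); vs b2: a3 (payoff 13); vs b3: a4 (payoff 13); vs b4: a1 (payoff 14).
Agent 2's best responses — vs a1: b3 (payoff 15); vs a2: b1 (payoff 15); vs a3: b1 (payoff 11); vs a4: b4 (payoff 15); vs a5: b1 (payoff 13).
The only mutual best response is (a2, b1); neither player gains by switching there.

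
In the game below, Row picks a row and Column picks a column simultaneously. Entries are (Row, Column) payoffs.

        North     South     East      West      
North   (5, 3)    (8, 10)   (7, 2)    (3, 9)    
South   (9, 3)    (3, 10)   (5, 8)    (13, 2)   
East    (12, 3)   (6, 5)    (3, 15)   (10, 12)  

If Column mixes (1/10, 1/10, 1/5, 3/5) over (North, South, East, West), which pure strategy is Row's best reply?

Compute Row's expected payoff from each pure strategy against the given mix.
North: (1/10)·5 + (1/10)·8 + (1/5)·7 + (3/5)·3 = 9/2
South: (1/10)·9 + (1/10)·3 + (1/5)·5 + (3/5)·13 = 10
East: (1/10)·12 + (1/10)·6 + (1/5)·3 + (3/5)·10 = 42/5
Highest expected payoff is 10, from South.

South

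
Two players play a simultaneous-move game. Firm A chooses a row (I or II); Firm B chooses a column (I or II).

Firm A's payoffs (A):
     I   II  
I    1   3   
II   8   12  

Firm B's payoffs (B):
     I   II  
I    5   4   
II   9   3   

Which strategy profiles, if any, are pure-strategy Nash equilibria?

(II, I)

Find each player's best response to every opponent strategy; NE are the intersections.
Firm A's best responses — vs I: II (payoff 8); vs II: II (payoff 12).
Firm B's best responses — vs I: I (payoff 5); vs II: I (payoff 9).
The only mutual best response is (II, I); neither player gains by switching there.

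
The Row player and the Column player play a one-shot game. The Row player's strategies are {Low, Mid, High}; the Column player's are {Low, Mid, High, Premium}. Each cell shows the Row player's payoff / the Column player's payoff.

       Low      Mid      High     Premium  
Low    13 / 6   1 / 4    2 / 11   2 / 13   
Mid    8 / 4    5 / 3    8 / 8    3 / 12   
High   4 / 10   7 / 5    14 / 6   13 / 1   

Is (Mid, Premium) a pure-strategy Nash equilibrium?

No

Holding the Column player at Premium: the Row player gets 3 from Mid but could get 13 by switching to High. The Row player has a profitable deviation.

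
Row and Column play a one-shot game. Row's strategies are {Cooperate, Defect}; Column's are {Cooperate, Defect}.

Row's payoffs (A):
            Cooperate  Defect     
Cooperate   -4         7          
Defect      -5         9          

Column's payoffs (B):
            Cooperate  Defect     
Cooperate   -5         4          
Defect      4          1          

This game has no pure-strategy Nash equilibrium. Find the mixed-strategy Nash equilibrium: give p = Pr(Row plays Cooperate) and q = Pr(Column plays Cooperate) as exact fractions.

In a mixed NE each player is indifferent between their pure strategies, so the opponent's mix sets the indifference.
Column indifferent between Cooperate and Defect: p·(-5) + (1−p)·4 = p·4 + (1−p)·1 ⟹ 4 + (-9)p = 1 + 3p ⟹ p = 1/4.
Row indifferent between Cooperate and Defect: q·(-4) + (1−q)·7 = q·(-5) + (1−q)·9 ⟹ 7 + (-11)q = 9 + (-14)q ⟹ q = 2/3.

p = 1/4, q = 2/3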